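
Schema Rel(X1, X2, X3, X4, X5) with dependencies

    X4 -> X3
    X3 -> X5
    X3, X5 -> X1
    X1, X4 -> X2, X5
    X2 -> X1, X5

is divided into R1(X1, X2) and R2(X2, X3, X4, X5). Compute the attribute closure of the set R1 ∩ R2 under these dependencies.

R1 ∩ R2 = {X2}.
X2 → X1, X5 applies, adding X1, X5
Closure: {X1, X2, X5}.

X1, X2, X5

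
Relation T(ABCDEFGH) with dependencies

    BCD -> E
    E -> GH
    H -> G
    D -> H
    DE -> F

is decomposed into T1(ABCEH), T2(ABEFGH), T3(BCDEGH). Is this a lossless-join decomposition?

Chase test. Columns are ABCDEFGH; row i has aⱼ where attribute j ∈ Ti, else bᵢⱼ.
Initial tableau (one row per fragment):
  row 1: a1 a2 a3 b14 a5 b16 b17 a8
  row 2: a1 a2 b23 b24 a5 a6 a7 a8
  row 3: b31 a2 a3 a4 a5 b36 a7 a8
Rows 1 and 2 agree on E; apply E→GH and equate their GH entries.
No row becomes fully distinguished — the join is lossy.

No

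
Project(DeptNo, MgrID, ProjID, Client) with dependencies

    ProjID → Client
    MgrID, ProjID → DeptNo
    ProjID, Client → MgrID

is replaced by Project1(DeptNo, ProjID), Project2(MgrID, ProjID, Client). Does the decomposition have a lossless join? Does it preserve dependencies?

lossless and dependency-preserving

Lossless test: (ProjID)⁺ = {DeptNo, MgrID, ProjID, Client}, which contains all of one fragment — lossless.
Dependency preservation: MgrID, ProjID → DeptNo is not contained in any single fragment, but the restricted closure of its left-hand side across the fragments still reaches the right-hand side; the remaining FDs each lie inside some fragment. All dependencies are preserved.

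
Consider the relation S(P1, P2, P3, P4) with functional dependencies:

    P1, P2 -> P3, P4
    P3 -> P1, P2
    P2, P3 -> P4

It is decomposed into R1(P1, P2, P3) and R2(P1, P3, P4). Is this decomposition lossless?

Yes

Common attributes: R1 ∩ R2 = {P1, P3}.
Closure of {P1, P3}: P3 → P1, P2 applies, adding P2; P2, P3 → P4 applies, adding P4. So (P1, P3)⁺ = {P1, P2, P3, P4}.
This closure contains every attribute of R1, so R1 ∩ R2 → R1. The join is lossless.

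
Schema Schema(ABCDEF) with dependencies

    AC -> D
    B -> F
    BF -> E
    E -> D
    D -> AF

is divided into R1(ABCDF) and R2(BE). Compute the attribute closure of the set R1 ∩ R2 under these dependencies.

ABDEF

R1 ∩ R2 = {B}.
B → F applies, adding F
BF → E applies, adding E
E → D applies, adding D
D → AF applies, adding A
Closure: {ABDEF}.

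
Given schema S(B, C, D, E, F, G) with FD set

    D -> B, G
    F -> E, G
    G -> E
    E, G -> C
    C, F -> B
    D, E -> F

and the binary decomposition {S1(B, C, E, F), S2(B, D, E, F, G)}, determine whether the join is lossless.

Yes

Common attributes: S1 ∩ S2 = {B, E, F}.
Closure of {B, E, F}: F → E, G applies, adding G; E, G → C applies, adding C. So (B, E, F)⁺ = {B, C, E, F, G}.
This closure contains every attribute of S1, so S1 ∩ S2 → S1. The join is lossless.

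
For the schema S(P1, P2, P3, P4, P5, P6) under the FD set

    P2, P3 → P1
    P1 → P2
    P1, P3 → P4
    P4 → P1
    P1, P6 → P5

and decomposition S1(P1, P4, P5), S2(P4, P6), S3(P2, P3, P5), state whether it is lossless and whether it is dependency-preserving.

lossy and not dependency-preserving

Lossless test (chase): Rows 1 and 2 agree on P4; apply P4→P1 and equate their P1 entries. Rows 1 and 2 agree on P1; apply P1→P2 and equate their P2 entries. No row becomes fully distinguished — the join is lossy.
Dependency preservation: the restricted closure of {P2, P3} across the fragments never reaches {P1}, so P2, P3 → P1 cannot be enforced without a join — not preserved.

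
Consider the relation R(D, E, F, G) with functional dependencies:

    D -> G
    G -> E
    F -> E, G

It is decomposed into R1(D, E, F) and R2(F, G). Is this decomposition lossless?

Yes

Common attributes: R1 ∩ R2 = {F}.
Closure of {F}: F → E, G applies, adding E, G. So (F)⁺ = {E, F, G}.
This closure contains every attribute of R2, so R1 ∩ R2 → R2. The join is lossless.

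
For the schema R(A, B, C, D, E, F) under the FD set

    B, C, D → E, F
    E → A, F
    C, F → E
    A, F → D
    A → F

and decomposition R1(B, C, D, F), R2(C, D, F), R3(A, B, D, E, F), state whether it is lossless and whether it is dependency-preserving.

lossy and not dependency-preserving

Lossless test (chase): Rows 1 and 2 agree on C, F; apply C, F→E and equate their E entries. Rows 1 and 2 agree on E; apply E→A, F and equate their A, F entries. No row becomes fully distinguished — the join is lossy.
Dependency preservation: the restricted closure of {B, C, D} across the fragments never reaches {E, F}, so B, C, D → E, F cannot be enforced without a join — not preserved.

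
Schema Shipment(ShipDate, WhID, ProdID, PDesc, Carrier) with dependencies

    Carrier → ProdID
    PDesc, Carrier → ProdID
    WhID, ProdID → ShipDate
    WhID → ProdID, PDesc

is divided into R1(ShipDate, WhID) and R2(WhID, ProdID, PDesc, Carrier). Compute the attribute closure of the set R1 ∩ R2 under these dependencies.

ShipDate, WhID, ProdID, PDesc

R1 ∩ R2 = {WhID}.
WhID → ProdID, PDesc applies, adding ProdID, PDesc
WhID, ProdID → ShipDate applies, adding ShipDate
Closure: {ShipDate, WhID, ProdID, PDesc}.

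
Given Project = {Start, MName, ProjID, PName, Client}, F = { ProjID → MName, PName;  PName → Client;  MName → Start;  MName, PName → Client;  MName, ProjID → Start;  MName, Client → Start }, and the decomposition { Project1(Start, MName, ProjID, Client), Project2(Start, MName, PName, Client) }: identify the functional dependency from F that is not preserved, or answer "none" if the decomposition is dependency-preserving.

ProjID → MName, PName

Check ProjID → MName, PName: no single fragment contains all of {MName, ProjID, PName}, and the restricted closure of {ProjID} across the fragments never reaches {MName, PName}.
PName → Client is preserved.
MName → Start is preserved.
MName, PName → Client is preserved.
MName, ProjID → Start is preserved.
MName, Client → Start is preserved.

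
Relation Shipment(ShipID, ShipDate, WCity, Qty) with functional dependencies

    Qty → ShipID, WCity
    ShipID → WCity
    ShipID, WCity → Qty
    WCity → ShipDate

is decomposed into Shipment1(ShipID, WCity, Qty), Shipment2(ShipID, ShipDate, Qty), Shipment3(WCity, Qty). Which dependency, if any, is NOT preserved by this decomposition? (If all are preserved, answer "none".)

Check WCity → ShipDate: no single fragment contains all of {ShipDate, WCity}, and the restricted closure of {WCity} across the fragments never reaches {ShipDate}.
Qty → ShipID, WCity is preserved.
ShipID → WCity is preserved.
ShipID, WCity → Qty is preserved.

WCity → ShipDate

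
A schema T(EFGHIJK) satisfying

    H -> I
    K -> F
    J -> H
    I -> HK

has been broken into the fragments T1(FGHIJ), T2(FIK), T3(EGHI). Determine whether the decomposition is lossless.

No

Chase test. Columns are EFGHIJK; row i has aⱼ where attribute j ∈ Ti, else bᵢⱼ.
Initial tableau (one row per fragment):
  row 1: b11 a2 a3 a4 a5 a6 b17
  row 2: b21 a2 b23 b24 a5 b26 a7
  row 3: a1 b32 a3 a4 a5 b36 b37
Rows 1 and 2 agree on I; apply I→HK and equate their HK entries.
Rows 1 and 3 agree on I; apply I→HK and equate their HK entries.
Rows 1 and 3 agree on K; apply K→F and equate their F entries.
No row becomes fully distinguished — the join is lossy.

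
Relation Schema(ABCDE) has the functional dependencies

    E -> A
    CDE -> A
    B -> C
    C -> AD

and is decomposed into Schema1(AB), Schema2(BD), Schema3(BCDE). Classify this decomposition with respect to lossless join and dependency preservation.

Lossless test (chase): Rows 1 and 2 agree on B; apply B→C and equate their C entries. Rows 1 and 3 agree on B; apply B→C and equate their C entries. Rows 1 and 2 agree on C; apply C→AD and equate their AD entries. Rows 1 and 3 agree on C; apply C→AD and equate their AD entries. Row 3 is now all distinguished symbols — the join is lossless.
Dependency preservation: the restricted closure of {E} across the fragments never reaches {A}, so E → A cannot be enforced without a join — not preserved.

lossless but not dependency-preserving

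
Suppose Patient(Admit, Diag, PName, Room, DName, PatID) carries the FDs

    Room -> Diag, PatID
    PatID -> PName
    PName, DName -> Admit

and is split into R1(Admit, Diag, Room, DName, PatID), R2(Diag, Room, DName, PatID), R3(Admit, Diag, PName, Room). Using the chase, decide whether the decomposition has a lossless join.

Chase test. Columns are Admit, Diag, PName, Room, DName, PatID; row i has aⱼ where attribute j ∈ Ri, else bᵢⱼ.
Initial tableau (one row per fragment):
  row 1: a1 a2 b13 a4 a5 a6
  row 2: b21 a2 b23 a4 a5 a6
  row 3: a1 a2 a3 a4 b35 b36
Rows 1 and 3 agree on Room; apply Room→Diag, PatID and equate their Diag, PatID entries.
Rows 1 and 2 agree on PatID; apply PatID→PName and equate their PName entries.
Rows 1 and 3 agree on PatID; apply PatID→PName and equate their PName entries.
Rows 1 and 2 agree on PName, DName; apply PName, DName→Admit and equate their Admit entries.
Row 1 is now all distinguished symbols — the join is lossless.

Yes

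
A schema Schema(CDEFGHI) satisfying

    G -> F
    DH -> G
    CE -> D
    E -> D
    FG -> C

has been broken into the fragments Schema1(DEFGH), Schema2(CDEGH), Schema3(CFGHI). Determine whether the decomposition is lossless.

Chase test. Columns are CDEFGHI; row i has aⱼ where attribute j ∈ Schemai, else bᵢⱼ.
Initial tableau (one row per fragment):
  row 1: b11 a2 a3 a4 a5 a6 b17
  row 2: a1 a2 a3 b24 a5 a6 b27
  row 3: a1 b32 b33 a4 a5 a6 a7
Rows 1 and 2 agree on G; apply G→F and equate their F entries.
Rows 1 and 2 agree on FG; apply FG→C and equate their C entries.
No row becomes fully distinguished — the join is lossy.

No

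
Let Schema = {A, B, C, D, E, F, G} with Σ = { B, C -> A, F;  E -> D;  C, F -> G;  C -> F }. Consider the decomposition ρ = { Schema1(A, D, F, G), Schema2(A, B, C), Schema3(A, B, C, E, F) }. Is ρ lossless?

No

Chase test. Columns are A, B, C, D, E, F, G; row i has aⱼ where attribute j ∈ Schemai, else bᵢⱼ.
Initial tableau (one row per fragment):
  row 1: a1 b12 b13 a4 b15 a6 a7
  row 2: a1 a2 a3 b24 b25 b26 b27
  row 3: a1 a2 a3 b34 a5 a6 b37
Rows 2 and 3 agree on B, C; apply B, C→A, F and equate their A, F entries.
Rows 2 and 3 agree on C, F; apply C, F→G and equate their G entries.
No row becomes fully distinguished — the join is lossy.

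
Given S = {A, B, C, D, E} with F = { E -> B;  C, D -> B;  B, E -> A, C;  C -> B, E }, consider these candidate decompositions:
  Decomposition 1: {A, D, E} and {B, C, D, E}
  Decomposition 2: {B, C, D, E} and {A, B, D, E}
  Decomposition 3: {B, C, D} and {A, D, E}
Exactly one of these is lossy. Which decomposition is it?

Decomposition 1: common = {D, E}, closure = {A, B, C, D, E} → lossless.
Decomposition 2: common = {B, D, E}, closure = {A, B, C, D, E} → lossless.
Decomposition 3: common = {D}, closure = {D} → lossy.

Decomposition 3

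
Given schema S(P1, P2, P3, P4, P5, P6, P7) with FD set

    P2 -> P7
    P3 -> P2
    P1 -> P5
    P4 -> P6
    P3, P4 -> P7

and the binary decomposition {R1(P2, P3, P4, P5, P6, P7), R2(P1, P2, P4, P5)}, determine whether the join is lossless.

No

Common attributes: R1 ∩ R2 = {P2, P4, P5}.
Closure of {P2, P4, P5}: P2 → P7 applies, adding P7; P4 → P6 applies, adding P6. So (P2, P4, P5)⁺ = {P2, P4, P5, P6, P7}.
The closure contains neither all of R1 = {P2, P3, P4, P5, P6, P7} nor all of R2 = {P1, P2, P4, P5}, so the common attributes are not a superkey of either fragment. The join is lossy.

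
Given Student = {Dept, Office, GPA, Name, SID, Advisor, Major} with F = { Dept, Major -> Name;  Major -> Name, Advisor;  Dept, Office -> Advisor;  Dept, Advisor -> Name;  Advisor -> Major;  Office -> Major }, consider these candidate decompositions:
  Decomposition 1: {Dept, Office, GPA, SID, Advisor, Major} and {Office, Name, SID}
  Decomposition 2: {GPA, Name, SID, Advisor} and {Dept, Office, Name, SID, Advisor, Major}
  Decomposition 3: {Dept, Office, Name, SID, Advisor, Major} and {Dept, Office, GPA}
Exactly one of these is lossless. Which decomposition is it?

Decomposition 1

Decomposition 1: common = {Office, SID}, closure = {Office, Name, SID, Advisor, Major} → lossless.
Decomposition 2: common = {Name, SID, Advisor}, closure = {Name, SID, Advisor, Major} → lossy.
Decomposition 3: common = {Dept, Office}, closure = {Dept, Office, Name, Advisor, Major} → lossy.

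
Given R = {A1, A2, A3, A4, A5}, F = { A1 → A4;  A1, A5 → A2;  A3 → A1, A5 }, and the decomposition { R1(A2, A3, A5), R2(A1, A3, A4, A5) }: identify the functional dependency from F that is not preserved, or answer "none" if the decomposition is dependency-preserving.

Check A1, A5 → A2: no single fragment contains all of {A1, A2, A5}, and the restricted closure of {A1, A5} across the fragments never reaches {A2}.
A1 → A4 is preserved.
A3 → A1, A5 is preserved.

A1, A5 → A2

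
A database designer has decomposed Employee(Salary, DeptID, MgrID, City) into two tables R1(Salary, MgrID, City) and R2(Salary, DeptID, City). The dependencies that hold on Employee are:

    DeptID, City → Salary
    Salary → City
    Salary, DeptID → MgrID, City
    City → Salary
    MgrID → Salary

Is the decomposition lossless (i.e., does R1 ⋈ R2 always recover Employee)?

No

Common attributes: R1 ∩ R2 = {Salary, City}.
No dependency enlarges {Salary, City}, so (Salary, City)⁺ = {Salary, City}.
The closure contains neither all of R1 = {Salary, MgrID, City} nor all of R2 = {Salary, DeptID, City}, so the common attributes are not a superkey of either fragment. The join is lossy.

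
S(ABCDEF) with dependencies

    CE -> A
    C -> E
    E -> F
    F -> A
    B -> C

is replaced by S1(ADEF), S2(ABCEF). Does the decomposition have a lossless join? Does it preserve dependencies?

Lossless test: (AEF)⁺ = {AEF}, which is a superkey of neither fragment — lossy.
Dependency preservation: every FD's attributes lie within a single fragment, so each can be enforced locally — preserved.

lossy but dependency-preserving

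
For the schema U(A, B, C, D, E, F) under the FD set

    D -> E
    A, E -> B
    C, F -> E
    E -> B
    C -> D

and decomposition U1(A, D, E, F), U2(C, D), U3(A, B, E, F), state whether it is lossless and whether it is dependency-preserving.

Lossless test (chase): Rows 1 and 2 agree on D; apply D→E and equate their E entries. Rows 1 and 3 agree on A, E; apply A, E→B and equate their B entries. Rows 1 and 2 agree on E; apply E→B and equate their B entries. No row becomes fully distinguished — the join is lossy.
Dependency preservation: C, F → E is not contained in any single fragment, but the restricted closure of its left-hand side across the fragments still reaches the right-hand side; the remaining FDs each lie inside some fragment. All dependencies are preserved.

lossy but dependency-preserving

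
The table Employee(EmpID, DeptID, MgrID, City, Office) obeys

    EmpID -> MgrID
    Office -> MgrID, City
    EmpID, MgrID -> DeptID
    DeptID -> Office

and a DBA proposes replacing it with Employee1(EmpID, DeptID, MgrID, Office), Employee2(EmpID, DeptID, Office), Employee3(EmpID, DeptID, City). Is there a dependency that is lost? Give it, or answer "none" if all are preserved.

Check Office → MgrID, City: no single fragment contains all of {MgrID, City, Office}, and the restricted closure of {Office} across the fragments never reaches {MgrID, City}.
EmpID → MgrID is preserved.
EmpID, MgrID → DeptID is preserved.
DeptID → Office is preserved.

Office -> MgrID, City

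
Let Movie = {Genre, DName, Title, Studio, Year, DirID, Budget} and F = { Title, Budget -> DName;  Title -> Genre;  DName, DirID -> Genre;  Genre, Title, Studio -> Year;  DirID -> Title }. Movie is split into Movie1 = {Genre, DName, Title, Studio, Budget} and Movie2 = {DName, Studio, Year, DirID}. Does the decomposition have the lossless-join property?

No

Common attributes: Movie1 ∩ Movie2 = {DName, Studio}.
No dependency enlarges {DName, Studio}, so (DName, Studio)⁺ = {DName, Studio}.
The closure contains neither all of Movie1 = {Genre, DName, Title, Studio, Budget} nor all of Movie2 = {DName, Studio, Year, DirID}, so the common attributes are not a superkey of either fragment. The join is lossy.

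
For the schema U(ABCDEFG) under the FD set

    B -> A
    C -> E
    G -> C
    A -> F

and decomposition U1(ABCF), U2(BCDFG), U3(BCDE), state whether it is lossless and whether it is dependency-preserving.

Lossless test (chase): Rows 1 and 2 agree on B; apply B→A and equate their A entries. Rows 1 and 3 agree on B; apply B→A and equate their A entries. Rows 1 and 2 agree on C; apply C→E and equate their E entries. Rows 1 and 3 agree on C; apply C→E and equate their E entries. Rows 1 and 3 agree on A; apply A→F and equate their F entries. Row 2 is now all distinguished symbols — the join is lossless.
Dependency preservation: every FD's attributes lie within a single fragment, so each can be enforced locally — preserved.

lossless and dependency-preserving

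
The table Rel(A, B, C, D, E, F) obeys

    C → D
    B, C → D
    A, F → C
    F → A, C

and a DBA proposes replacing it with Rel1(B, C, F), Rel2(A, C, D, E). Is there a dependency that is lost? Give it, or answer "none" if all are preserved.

Check F → A, C: no single fragment contains all of {A, C, F}, and the restricted closure of {F} across the fragments never reaches {A, C}.
C → D is preserved.
B, C → D is preserved.
A, F → C is preserved.

F → A, C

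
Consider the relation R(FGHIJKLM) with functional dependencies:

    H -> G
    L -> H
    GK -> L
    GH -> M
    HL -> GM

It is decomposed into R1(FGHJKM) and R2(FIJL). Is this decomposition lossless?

Common attributes: R1 ∩ R2 = {FJ}.
No dependency enlarges {FJ}, so (FJ)⁺ = {FJ}.
The closure contains neither all of R1 = {FGHJKM} nor all of R2 = {FIJL}, so the common attributes are not a superkey of either fragment. The join is lossy.

No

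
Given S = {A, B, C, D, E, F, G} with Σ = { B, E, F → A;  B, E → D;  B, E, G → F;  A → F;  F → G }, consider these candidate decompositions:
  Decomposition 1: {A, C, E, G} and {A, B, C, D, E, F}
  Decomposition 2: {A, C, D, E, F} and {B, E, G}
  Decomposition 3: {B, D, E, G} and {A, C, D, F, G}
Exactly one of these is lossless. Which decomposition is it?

Decomposition 1

Decomposition 1: common = {A, C, E}, closure = {A, C, E, F, G} → lossless.
Decomposition 2: common = {E}, closure = {E} → lossy.
Decomposition 3: common = {D, G}, closure = {D, G} → lossy.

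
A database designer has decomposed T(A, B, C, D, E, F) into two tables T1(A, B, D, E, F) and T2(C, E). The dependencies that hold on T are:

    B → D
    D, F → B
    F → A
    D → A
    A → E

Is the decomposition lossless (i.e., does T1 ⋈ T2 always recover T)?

No

Common attributes: T1 ∩ T2 = {E}.
No dependency enlarges {E}, so (E)⁺ = {E}.
The closure contains neither all of T1 = {A, B, D, E, F} nor all of T2 = {C, E}, so the common attributes are not a superkey of either fragment. The join is lossy.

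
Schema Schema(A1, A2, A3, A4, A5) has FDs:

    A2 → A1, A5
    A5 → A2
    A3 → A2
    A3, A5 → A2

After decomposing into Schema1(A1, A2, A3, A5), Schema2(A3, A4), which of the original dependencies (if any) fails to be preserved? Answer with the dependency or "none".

A2 → A1, A5 lies within Schema1.
A5 → A2 lies within Schema1.
A3 → A2 lies within Schema1.
A3, A5 → A2 lies within Schema1.
Every dependency is enforceable on the fragments, so the decomposition is dependency-preserving.

none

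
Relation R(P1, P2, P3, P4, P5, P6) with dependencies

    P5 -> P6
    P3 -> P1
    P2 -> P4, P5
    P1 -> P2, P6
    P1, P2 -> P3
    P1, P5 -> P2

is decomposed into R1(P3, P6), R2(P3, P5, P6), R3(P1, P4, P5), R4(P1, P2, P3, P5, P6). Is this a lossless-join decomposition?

Yes

Chase test. Columns are P1, P2, P3, P4, P5, P6; row i has aⱼ where attribute j ∈ Ri, else bᵢⱼ.
Initial tableau (one row per fragment):
  row 1: b11 b12 a3 b14 b15 a6
  row 2: b21 b22 a3 b24 a5 a6
  row 3: a1 b32 b33 a4 a5 b36
  row 4: a1 a2 a3 b44 a5 a6
Rows 2 and 3 agree on P5; apply P5→P6 and equate their P6 entries.
Rows 1 and 2 agree on P3; apply P3→P1 and equate their P1 entries.
Rows 1 and 4 agree on P3; apply P3→P1 and equate their P1 entries.
Rows 1 and 2 agree on P1; apply P1→P2, P6 and equate their P2, P6 entries.
Rows 1 and 3 agree on P1; apply P1→P2, P6 and equate their P2, P6 entries.
Rows 1 and 4 agree on P1; apply P1→P2, P6 and equate their P2, P6 entries.
Rows 1 and 3 agree on P1, P2; apply P1, P2→P3 and equate their P3 entries.
Rows 1 and 2 agree on P2; apply P2→P4, P5 and equate their P4, P5 entries.
Rows 1 and 3 agree on P2; apply P2→P4, P5 and equate their P4, P5 entries.
Rows 1 and 4 agree on P2; apply P2→P4, P5 and equate their P4, P5 entries.
Row 1 is now all distinguished symbols — the join is lossless.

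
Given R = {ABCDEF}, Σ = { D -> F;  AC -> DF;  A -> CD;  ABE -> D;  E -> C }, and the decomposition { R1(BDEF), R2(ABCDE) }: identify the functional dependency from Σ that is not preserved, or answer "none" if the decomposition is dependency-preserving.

D → F lies within R1.
AC → DF: restricted closure across fragments reaches DF.
A → CD lies within R2.
ABE → D lies within R2.
E → C lies within R2.
Every dependency is enforceable on the fragments, so the decomposition is dependency-preserving.

none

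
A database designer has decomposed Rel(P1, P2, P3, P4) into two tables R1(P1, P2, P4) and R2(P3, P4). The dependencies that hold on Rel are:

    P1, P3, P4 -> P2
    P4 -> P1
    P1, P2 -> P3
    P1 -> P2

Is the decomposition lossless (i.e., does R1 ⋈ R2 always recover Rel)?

Yes

Common attributes: R1 ∩ R2 = {P4}.
Closure of {P4}: P4 → P1 applies, adding P1; P1 → P2 applies, adding P2; P1, P2 → P3 applies, adding P3. So (P4)⁺ = {P1, P2, P3, P4}.
This closure contains every attribute of R1, so R1 ∩ R2 → R1. The join is lossless.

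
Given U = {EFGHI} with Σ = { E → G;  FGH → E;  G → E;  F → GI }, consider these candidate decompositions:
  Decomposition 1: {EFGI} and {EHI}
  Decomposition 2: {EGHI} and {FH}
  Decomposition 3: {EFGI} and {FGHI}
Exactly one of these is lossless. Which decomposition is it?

Decomposition 1: common = {EI}, closure = {EGI} → lossy.
Decomposition 2: common = {H}, closure = {H} → lossy.
Decomposition 3: common = {FGI}, closure = {EFGI} → lossless.

Decomposition 3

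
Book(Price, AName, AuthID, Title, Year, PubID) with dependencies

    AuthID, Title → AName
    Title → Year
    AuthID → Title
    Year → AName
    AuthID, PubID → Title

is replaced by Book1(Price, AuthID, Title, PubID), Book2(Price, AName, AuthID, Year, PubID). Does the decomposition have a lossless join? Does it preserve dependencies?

lossless but not dependency-preserving

Lossless test: (Price, AuthID, PubID)⁺ = {Price, AName, AuthID, Title, Year, PubID}, which contains all of one fragment — lossless.
Dependency preservation: the restricted closure of {Title} across the fragments never reaches {Year}, so Title → Year cannot be enforced without a join — not preserved.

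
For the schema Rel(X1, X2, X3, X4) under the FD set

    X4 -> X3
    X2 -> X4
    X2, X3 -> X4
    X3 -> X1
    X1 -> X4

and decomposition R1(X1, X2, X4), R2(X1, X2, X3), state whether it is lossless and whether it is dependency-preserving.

lossless and dependency-preserving

Lossless test: (X1, X2)⁺ = {X1, X2, X3, X4}, which contains all of one fragment — lossless.
Dependency preservation: X4 → X3; X2, X3 → X4 are not contained in any single fragment, but the restricted closure of each left-hand side across the fragments still reaches the right-hand side; the remaining FDs each lie inside some fragment. All dependencies are preserved.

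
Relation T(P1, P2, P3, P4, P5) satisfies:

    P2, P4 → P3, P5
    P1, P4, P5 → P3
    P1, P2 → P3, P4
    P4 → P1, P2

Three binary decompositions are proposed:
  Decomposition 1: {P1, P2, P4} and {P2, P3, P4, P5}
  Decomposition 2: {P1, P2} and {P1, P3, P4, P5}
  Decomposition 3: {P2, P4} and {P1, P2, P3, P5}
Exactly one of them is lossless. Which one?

Decomposition 1: common = {P2, P4}, closure = {P1, P2, P3, P4, P5} → lossless.
Decomposition 2: common = {P1}, closure = {P1} → lossy.
Decomposition 3: common = {P2}, closure = {P2} → lossy.

Decomposition 1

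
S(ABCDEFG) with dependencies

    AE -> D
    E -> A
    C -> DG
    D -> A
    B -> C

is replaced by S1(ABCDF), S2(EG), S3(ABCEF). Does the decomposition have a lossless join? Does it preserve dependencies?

Lossless test (chase): Rows 2 and 3 agree on E; apply E→A and equate their A entries. Rows 1 and 3 agree on C; apply C→DG and equate their DG entries. Rows 2 and 3 agree on AE; apply AE→D and equate their D entries. No row becomes fully distinguished — the join is lossy.
Dependency preservation: the restricted closure of {AE} across the fragments never reaches {D}, so AE → D cannot be enforced without a join — not preserved.

lossy and not dependency-preserving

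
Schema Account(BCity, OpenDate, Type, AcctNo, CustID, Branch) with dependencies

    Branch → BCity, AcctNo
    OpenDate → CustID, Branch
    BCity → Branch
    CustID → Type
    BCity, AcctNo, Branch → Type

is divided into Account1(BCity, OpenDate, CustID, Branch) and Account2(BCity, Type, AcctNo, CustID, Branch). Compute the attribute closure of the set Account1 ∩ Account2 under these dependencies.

BCity, Type, AcctNo, CustID, Branch

Account1 ∩ Account2 = {BCity, CustID, Branch}.
Branch → BCity, AcctNo applies, adding AcctNo
CustID → Type applies, adding Type
Closure: {BCity, Type, AcctNo, CustID, Branch}.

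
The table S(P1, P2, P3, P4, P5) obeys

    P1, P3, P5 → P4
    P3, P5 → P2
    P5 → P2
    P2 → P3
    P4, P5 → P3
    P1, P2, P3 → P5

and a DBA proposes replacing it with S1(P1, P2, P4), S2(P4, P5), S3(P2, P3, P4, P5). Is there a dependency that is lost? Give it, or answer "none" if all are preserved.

Check P1, P2, P3 → P5: no single fragment contains all of {P1, P2, P3, P5}, and the restricted closure of {P1, P2, P3} across the fragments never reaches {P5}.
P1, P3, P5 → P4 is preserved.
P3, P5 → P2 is preserved.
P5 → P2 is preserved.
P2 → P3 is preserved.
P4, P5 → P3 is preserved.

P1, P2, P3 → P5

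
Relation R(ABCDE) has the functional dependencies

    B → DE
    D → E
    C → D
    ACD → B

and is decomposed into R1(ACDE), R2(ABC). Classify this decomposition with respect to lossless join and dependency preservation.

lossless but not dependency-preserving

Lossless test: (AC)⁺ = {ABCDE}, which contains all of one fragment — lossless.
Dependency preservation: the restricted closure of {B} across the fragments never reaches {DE}, so B → DE cannot be enforced without a join — not preserved.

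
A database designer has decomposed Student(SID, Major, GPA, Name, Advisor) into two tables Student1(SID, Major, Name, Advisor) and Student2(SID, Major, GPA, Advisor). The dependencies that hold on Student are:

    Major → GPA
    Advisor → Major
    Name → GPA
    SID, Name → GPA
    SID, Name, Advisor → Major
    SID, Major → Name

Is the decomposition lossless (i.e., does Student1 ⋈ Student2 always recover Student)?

Yes

Common attributes: Student1 ∩ Student2 = {SID, Major, Advisor}.
Closure of {SID, Major, Advisor}: Major → GPA applies, adding GPA; SID, Major → Name applies, adding Name. So (SID, Major, Advisor)⁺ = {SID, Major, GPA, Name, Advisor}.
This closure contains every attribute of Student1, so Student1 ∩ Student2 → Student1. The join is lossless.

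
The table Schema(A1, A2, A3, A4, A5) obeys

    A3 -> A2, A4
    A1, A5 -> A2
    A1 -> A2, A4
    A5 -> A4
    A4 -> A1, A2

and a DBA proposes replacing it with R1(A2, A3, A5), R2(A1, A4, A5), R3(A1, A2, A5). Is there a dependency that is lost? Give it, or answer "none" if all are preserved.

Check A3 → A2, A4: no single fragment contains all of {A2, A3, A4}, and the restricted closure of {A3} across the fragments never reaches {A2, A4}.
A1, A5 → A2 is preserved.
A1 → A2, A4 is preserved.
A5 → A4 is preserved.
A4 → A1, A2 is preserved.

A3 -> A2, A4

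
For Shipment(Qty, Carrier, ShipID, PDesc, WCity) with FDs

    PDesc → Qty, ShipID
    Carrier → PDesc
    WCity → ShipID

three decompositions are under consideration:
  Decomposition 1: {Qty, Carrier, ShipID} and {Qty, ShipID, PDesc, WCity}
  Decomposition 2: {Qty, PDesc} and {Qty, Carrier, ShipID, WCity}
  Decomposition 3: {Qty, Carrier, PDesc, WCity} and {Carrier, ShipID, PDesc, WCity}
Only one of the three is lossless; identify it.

Decomposition 3

Decomposition 1: common = {Qty, ShipID}, closure = {Qty, ShipID} → lossy.
Decomposition 2: common = {Qty}, closure = {Qty} → lossy.
Decomposition 3: common = {Carrier, PDesc, WCity}, closure = {Qty, Carrier, ShipID, PDesc, WCity} → lossless.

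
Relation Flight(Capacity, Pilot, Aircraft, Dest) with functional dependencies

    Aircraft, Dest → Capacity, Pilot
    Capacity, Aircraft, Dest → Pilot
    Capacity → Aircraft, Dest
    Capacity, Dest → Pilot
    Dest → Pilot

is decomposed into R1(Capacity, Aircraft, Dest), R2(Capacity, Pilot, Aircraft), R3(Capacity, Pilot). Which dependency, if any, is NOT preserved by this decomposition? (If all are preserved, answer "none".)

Dest → Pilot

Check Dest → Pilot: no single fragment contains all of {Pilot, Dest}, and the restricted closure of {Dest} across the fragments never reaches {Pilot}.
Aircraft, Dest → Capacity, Pilot is preserved.
Capacity, Aircraft, Dest → Pilot is preserved.
Capacity → Aircraft, Dest is preserved.
Capacity, Dest → Pilot is preserved.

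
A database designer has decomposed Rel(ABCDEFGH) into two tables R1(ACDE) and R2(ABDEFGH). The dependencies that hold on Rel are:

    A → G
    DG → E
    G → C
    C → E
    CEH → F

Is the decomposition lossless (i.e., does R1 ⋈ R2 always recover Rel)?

Yes

Common attributes: R1 ∩ R2 = {ADE}.
Closure of {ADE}: A → G applies, adding G; G → C applies, adding C. So (ADE)⁺ = {ACDEG}.
This closure contains every attribute of R1, so R1 ∩ R2 → R1. The join is lossless.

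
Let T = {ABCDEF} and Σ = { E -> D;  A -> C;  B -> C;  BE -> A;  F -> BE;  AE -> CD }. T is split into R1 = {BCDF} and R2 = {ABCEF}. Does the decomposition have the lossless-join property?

Yes

Common attributes: R1 ∩ R2 = {BCF}.
Closure of {BCF}: F → BE applies, adding E; E → D applies, adding D; BE → A applies, adding A. So (BCF)⁺ = {ABCDEF}.
This closure contains every attribute of R1, so R1 ∩ R2 → R1. The join is lossless.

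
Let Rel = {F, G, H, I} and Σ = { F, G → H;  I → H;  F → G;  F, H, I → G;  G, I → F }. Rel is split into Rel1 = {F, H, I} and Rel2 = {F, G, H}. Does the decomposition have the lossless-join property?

Yes

Common attributes: Rel1 ∩ Rel2 = {F, H}.
Closure of {F, H}: F → G applies, adding G. So (F, H)⁺ = {F, G, H}.
This closure contains every attribute of Rel2, so Rel1 ∩ Rel2 → Rel2. The join is lossless.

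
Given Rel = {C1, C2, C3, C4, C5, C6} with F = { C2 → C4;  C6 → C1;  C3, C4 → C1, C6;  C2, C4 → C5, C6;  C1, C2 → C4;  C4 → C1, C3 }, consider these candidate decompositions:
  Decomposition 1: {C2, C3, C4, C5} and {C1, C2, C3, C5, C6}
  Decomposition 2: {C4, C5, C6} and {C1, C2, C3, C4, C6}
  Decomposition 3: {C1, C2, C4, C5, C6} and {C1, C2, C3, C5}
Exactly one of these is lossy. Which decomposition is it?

Decomposition 2

Decomposition 1: common = {C2, C3, C5}, closure = {C1, C2, C3, C4, C5, C6} → lossless.
Decomposition 2: common = {C4, C6}, closure = {C1, C3, C4, C6} → lossy.
Decomposition 3: common = {C1, C2, C5}, closure = {C1, C2, C3, C4, C5, C6} → lossless.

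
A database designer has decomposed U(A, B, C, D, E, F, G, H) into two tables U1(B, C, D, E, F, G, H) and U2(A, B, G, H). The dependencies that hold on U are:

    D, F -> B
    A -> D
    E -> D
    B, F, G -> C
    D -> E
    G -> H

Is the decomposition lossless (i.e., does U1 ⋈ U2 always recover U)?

No

Common attributes: U1 ∩ U2 = {B, G, H}.
No dependency enlarges {B, G, H}, so (B, G, H)⁺ = {B, G, H}.
The closure contains neither all of U1 = {B, C, D, E, F, G, H} nor all of U2 = {A, B, G, H}, so the common attributes are not a superkey of either fragment. The join is lossy.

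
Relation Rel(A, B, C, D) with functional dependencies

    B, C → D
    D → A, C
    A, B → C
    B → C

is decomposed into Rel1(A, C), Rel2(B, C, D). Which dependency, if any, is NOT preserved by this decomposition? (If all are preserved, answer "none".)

Check D → A, C: no single fragment contains all of {A, C, D}, and the restricted closure of {D} across the fragments never reaches {A, C}.
B, C → D is preserved.
A, B → C is preserved.
B → C is preserved.

D → A, C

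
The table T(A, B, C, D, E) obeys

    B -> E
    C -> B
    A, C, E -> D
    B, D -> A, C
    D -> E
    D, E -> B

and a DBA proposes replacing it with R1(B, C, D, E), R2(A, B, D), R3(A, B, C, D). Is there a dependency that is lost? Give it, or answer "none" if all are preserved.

B → E lies within R1.
C → B lies within R1.
A, C, E → D: restricted closure across fragments reaches D.
B, D → A, C lies within R3.
D → E lies within R1.
D, E → B lies within R1.
Every dependency is enforceable on the fragments, so the decomposition is dependency-preserving.

none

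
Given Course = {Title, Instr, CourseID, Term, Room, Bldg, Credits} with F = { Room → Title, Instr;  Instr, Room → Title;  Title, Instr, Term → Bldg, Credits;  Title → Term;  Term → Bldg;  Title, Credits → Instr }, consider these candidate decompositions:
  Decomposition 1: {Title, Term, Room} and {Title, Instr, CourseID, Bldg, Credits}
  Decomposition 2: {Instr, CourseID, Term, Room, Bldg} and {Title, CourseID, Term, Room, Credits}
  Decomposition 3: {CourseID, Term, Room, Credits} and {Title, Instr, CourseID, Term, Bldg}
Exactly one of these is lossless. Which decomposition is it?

Decomposition 2

Decomposition 1: common = {Title}, closure = {Title, Term, Bldg} → lossy.
Decomposition 2: common = {CourseID, Term, Room}, closure = {Title, Instr, CourseID, Term, Room, Bldg, Credits} → lossless.
Decomposition 3: common = {CourseID, Term}, closure = {CourseID, Term, Bldg} → lossy.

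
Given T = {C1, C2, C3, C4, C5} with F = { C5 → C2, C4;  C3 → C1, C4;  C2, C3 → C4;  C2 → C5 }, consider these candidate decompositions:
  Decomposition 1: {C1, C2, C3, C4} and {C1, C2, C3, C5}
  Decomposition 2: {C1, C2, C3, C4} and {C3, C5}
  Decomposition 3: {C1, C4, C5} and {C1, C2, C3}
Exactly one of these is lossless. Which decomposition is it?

Decomposition 1: common = {C1, C2, C3}, closure = {C1, C2, C3, C4, C5} → lossless.
Decomposition 2: common = {C3}, closure = {C1, C3, C4} → lossy.
Decomposition 3: common = {C1}, closure = {C1} → lossy.

Decomposition 1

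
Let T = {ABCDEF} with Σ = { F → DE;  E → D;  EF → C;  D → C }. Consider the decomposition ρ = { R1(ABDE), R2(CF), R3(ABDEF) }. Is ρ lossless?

Chase test. Columns are ABCDEF; row i has aⱼ where attribute j ∈ Ri, else bᵢⱼ.
Initial tableau (one row per fragment):
  row 1: a1 a2 b13 a4 a5 b16
  row 2: b21 b22 a3 b24 b25 a6
  row 3: a1 a2 b33 a4 a5 a6
Rows 2 and 3 agree on F; apply F→DE and equate their DE entries.
Rows 2 and 3 agree on EF; apply EF→C and equate their C entries.
Rows 1 and 2 agree on D; apply D→C and equate their C entries.
Row 3 is now all distinguished symbols — the join is lossless.

Yes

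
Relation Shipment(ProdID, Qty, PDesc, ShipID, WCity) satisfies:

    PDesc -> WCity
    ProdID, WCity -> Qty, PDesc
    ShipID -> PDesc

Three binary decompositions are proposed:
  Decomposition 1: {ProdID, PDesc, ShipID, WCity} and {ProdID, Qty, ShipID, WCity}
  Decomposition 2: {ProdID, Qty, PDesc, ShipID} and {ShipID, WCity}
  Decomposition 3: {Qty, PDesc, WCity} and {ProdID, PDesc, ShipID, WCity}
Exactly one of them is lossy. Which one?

Decomposition 1: common = {ProdID, ShipID, WCity}, closure = {ProdID, Qty, PDesc, ShipID, WCity} → lossless.
Decomposition 2: common = {ShipID}, closure = {PDesc, ShipID, WCity} → lossless.
Decomposition 3: common = {PDesc, WCity}, closure = {PDesc, WCity} → lossy.

Decomposition 3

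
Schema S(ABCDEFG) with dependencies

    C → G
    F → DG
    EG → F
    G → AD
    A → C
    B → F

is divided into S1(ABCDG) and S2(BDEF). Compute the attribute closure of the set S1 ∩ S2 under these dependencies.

S1 ∩ S2 = {BD}.
B → F applies, adding F
F → DG applies, adding G
G → AD applies, adding A
A → C applies, adding C
Closure: {ABCDFG}.

ABCDFG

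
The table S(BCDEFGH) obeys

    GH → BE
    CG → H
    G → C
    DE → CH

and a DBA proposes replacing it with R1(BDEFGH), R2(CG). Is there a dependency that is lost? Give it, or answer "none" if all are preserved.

Check DE → CH: no single fragment contains all of {CDEH}, and the restricted closure of {DE} across the fragments never reaches {CH}.
GH → BE is preserved.
CG → H is preserved.
G → C is preserved.

DE → CH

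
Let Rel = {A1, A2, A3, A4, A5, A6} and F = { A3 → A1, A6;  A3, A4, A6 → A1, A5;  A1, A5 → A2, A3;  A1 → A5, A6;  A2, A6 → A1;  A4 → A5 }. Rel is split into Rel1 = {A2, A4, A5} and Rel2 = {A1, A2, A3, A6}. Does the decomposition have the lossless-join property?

No

Common attributes: Rel1 ∩ Rel2 = {A2}.
No dependency enlarges {A2}, so (A2)⁺ = {A2}.
The closure contains neither all of Rel1 = {A2, A4, A5} nor all of Rel2 = {A1, A2, A3, A6}, so the common attributes are not a superkey of either fragment. The join is lossy.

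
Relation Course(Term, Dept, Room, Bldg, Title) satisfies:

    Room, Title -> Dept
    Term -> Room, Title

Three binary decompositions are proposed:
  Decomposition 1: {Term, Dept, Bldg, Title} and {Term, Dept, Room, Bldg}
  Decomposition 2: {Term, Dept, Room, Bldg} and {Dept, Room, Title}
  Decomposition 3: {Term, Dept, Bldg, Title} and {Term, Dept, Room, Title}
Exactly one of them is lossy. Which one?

Decomposition 1: common = {Term, Dept, Bldg}, closure = {Term, Dept, Room, Bldg, Title} → lossless.
Decomposition 2: common = {Dept, Room}, closure = {Dept, Room} → lossy.
Decomposition 3: common = {Term, Dept, Title}, closure = {Term, Dept, Room, Title} → lossless.

Decomposition 2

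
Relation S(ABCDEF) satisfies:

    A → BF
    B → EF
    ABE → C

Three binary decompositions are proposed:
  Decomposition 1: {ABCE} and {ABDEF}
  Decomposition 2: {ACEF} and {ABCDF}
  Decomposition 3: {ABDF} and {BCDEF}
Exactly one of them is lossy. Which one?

Decomposition 1: common = {ABE}, closure = {ABCEF} → lossless.
Decomposition 2: common = {ACF}, closure = {ABCEF} → lossless.
Decomposition 3: common = {BDF}, closure = {BDEF} → lossy.

Decomposition 3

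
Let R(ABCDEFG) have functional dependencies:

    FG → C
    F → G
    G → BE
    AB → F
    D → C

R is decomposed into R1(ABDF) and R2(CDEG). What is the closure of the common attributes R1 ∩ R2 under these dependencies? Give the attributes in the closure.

R1 ∩ R2 = {D}.
D → C applies, adding C
Closure: {CD}.

CD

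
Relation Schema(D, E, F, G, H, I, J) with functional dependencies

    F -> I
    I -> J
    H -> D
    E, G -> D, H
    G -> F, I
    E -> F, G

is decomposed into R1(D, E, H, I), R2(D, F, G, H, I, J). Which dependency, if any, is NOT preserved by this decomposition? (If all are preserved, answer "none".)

E -> F, G

Check E → F, G: no single fragment contains all of {E, F, G}, and the restricted closure of {E} across the fragments never reaches {F, G}.
F → I is preserved.
I → J is preserved.
H → D is preserved.
E, G → D, H is preserved.
G → F, I is preserved.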